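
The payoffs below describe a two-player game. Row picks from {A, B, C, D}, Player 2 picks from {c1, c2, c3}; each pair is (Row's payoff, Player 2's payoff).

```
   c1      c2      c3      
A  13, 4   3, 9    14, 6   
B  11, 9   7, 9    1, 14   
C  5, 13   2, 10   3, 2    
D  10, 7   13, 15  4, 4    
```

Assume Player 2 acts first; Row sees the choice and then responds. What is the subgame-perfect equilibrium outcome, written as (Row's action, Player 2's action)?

Row best-responds to each possible Player 2 move:
- c1: BR = A, leader payoff 4.
- c2: BR = D, leader payoff 15.
- c3: BR = A, leader payoff 6.
Player 2's induced payoffs are 4, 15, 6, so Player 2 commits to c2. Subgame-perfect outcome: (D, c2) with payoffs (13, 15).

(D, c2)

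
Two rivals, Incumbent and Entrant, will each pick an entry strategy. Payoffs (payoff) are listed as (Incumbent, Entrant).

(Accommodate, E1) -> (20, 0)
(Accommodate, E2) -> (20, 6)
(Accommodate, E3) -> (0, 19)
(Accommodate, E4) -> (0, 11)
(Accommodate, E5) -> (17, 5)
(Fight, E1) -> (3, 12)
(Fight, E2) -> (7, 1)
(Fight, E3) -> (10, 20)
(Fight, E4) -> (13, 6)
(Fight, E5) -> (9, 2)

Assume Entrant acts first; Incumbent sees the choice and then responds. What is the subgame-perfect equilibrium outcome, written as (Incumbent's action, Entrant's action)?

(Fight, E3)

Backward induction with Entrant moving first.
- E1 → Incumbent plays Accommodate (best of 20, 3); Entrant gets 0.
- E2 → Incumbent plays Accommodate (best of 20, 7); Entrant gets 6.
- E3 → Incumbent plays Fight (best of 0, 10); Entrant gets 20.
- E4 → Incumbent plays Fight (best of 0, 13); Entrant gets 6.
- E5 → Incumbent plays Accommodate (best of 17, 9); Entrant gets 5.
Entrant's induced payoffs are 0, 6, 20, 6, 5, so Entrant commits to E3. Subgame-perfect outcome: (Fight, E3) with payoffs (10, 20).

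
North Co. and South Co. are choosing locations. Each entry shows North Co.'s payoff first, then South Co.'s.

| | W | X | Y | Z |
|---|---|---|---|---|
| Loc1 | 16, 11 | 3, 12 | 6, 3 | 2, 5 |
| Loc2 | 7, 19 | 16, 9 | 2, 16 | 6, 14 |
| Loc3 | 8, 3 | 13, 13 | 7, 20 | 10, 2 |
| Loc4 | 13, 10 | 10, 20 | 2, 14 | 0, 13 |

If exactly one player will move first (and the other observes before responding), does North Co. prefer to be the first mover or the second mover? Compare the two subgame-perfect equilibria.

first

If North Co. leads: South Co.'s best replies are Loc1→X, Loc2→W, Loc3→Y, Loc4→X; North Co.'s induced payoffs 3, 7, 7, 10; outcome (Loc4, X), payoffs (10, 20).
If South Co. leads: North Co.'s best replies are W→Loc1, X→Loc2, Y→Loc3, Z→Loc3; South Co.'s induced payoffs 11, 9, 20, 2; outcome (Loc3, Y), payoffs (7, 20).
North Co. gets 10 moving first and 7 moving second, so North Co. prefers to move first.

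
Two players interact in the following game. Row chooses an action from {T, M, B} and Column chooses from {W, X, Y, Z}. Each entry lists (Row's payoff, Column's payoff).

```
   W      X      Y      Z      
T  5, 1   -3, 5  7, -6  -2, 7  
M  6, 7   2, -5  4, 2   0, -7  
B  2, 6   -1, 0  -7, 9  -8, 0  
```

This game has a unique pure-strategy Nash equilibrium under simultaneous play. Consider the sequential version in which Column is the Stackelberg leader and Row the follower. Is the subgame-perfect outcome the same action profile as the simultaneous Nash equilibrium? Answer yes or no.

yes

Work backward from Row's decision.
- W: BR = M, leader payoff 7.
- X: BR = M, leader payoff -5.
- Y: BR = T, leader payoff -6.
- Z: BR = M, leader payoff -7.
Column's induced payoffs are 7, -5, -6, -7, so Column commits to W. Subgame-perfect outcome: (M, W) with payoffs (6, 7).
Now find the simultaneous Nash equilibrium.
Row's best replies: W→M; X→M; Y→T; Z→M.
Column's best replies: T→Z; M→W; B→Y.
Only (M, W) has each player best-responding; Nash payoffs (6, 7).
Sequential outcome (M, W) coincides with the Nash profile (M, W).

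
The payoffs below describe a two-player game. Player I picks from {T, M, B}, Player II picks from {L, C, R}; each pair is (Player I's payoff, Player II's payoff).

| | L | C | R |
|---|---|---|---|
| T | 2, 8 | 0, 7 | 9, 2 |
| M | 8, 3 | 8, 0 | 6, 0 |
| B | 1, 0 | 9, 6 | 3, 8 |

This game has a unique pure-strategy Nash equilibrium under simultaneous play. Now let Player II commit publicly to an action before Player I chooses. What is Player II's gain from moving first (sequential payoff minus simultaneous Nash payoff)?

Player I best-responds to each possible Player II move:
- L: Player I compares 2, 8, 1 and picks M; Player II would get 3.
- C: Player I compares 0, 8, 9 and picks B; Player II would get 6.
- R: Player I compares 9, 6, 3 and picks T; Player II would get 2.
Player II's induced payoffs are 3, 6, 2, so Player II commits to C. Subgame-perfect outcome: (B, C) with payoffs (9, 6).
Under simultaneous play:
Player I's best replies: L→M; C→B; R→T.
Player II's best replies: T→L; M→L; B→R.
Only (M, L) has each player best-responding; Nash payoffs (8, 3).
Player II's commitment gain: 6 − 3 = 3.

3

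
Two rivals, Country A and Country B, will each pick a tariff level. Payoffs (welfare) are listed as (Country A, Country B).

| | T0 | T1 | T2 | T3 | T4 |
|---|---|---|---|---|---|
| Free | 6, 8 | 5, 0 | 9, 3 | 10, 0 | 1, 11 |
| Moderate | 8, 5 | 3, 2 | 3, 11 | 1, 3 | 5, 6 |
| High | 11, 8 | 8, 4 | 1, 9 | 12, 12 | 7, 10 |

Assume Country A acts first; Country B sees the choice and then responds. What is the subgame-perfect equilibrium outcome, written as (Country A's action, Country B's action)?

(High, T3)

Work backward from Country B's decision.
- Free: Country B compares 8, 0, 3, 0, 11 and picks T4; Country A would get 1.
- Moderate: Country B compares 5, 2, 11, 3, 6 and picks T2; Country A would get 3.
- High: Country B compares 8, 4, 9, 12, 10 and picks T3; Country A would get 12.
Maximizing over 1, 3, 12, Country A chooses High. Subgame-perfect outcome: (High, T3) with payoffs (12, 12).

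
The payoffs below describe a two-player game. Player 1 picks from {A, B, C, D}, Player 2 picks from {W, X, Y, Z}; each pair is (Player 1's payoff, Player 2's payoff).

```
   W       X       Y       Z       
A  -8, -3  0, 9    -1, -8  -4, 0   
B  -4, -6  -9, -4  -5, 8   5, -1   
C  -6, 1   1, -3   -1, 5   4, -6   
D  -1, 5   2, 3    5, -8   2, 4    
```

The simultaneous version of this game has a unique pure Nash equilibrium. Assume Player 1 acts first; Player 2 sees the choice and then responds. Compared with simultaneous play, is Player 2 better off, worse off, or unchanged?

better off

Solve by backward induction (Player 1 leads).
- A → Player 2 plays X (best of -3, 9, -8, 0); Player 1 gets 0.
- B → Player 2 plays Y (best of -6, -4, 8, -1); Player 1 gets -5.
- C → Player 2 plays Y (best of 1, -3, 5, -6); Player 1 gets -1.
- D → Player 2 plays W (best of 5, 3, -8, 4); Player 1 gets -1.
Maximizing over 0, -5, -1, -1, Player 1 chooses A. Subgame-perfect outcome: (A, X) with payoffs (0, 9).
For the simultaneous game, intersect best replies.
Player 1's best replies: W→D; X→D; Y→D; Z→B.
Player 2's best replies: A→X; B→Y; C→Y; D→W.
The unique mutual best reply is (D, W), giving (-1, 5).
Player 2 earns 9 sequentially versus 5 at the Nash outcome: better off.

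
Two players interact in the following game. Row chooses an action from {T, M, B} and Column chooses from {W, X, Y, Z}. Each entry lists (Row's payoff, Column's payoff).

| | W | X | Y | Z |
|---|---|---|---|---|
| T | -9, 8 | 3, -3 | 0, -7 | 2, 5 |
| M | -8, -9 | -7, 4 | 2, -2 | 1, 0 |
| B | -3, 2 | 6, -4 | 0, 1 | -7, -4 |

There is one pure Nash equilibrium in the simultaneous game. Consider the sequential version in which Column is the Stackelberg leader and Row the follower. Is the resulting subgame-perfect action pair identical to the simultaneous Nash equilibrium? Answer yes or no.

no

Solve by backward induction (Column leads).
- W: BR = B, leader payoff 2.
- X: BR = B, leader payoff -4.
- Y: BR = M, leader payoff -2.
- Z: BR = T, leader payoff 5.
Maximizing over 2, -4, -2, 5, Column chooses Z. Subgame-perfect outcome: (T, Z) with payoffs (2, 5).
For the simultaneous game, intersect best replies.
Row's best replies: W→B; X→B; Y→M; Z→T.
Column's best replies: T→W; M→X; B→W.
Only (B, W) has each player best-responding; Nash payoffs (-3, 2).
Sequential outcome (T, Z) differs from the Nash profile (B, W).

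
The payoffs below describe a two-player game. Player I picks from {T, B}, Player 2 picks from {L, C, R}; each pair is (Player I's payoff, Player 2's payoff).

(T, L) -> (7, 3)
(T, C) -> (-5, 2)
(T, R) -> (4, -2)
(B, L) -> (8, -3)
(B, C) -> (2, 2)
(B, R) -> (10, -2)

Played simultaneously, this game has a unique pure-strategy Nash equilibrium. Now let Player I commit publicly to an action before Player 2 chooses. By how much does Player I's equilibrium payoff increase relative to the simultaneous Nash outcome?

Player 2 best-responds to each possible Player I move:
- T → Player 2 plays L (best of 3, 2, -2); Player I gets 7.
- B → Player 2 plays C (best of -3, 2, -2); Player I gets 2.
Maximizing over 7, 2, Player I chooses T. Subgame-perfect outcome: (T, L) with payoffs (7, 3).
Under simultaneous play:
Player I's best replies: L→B; C→B; R→B.
Player 2's best replies: T→L; B→C.
Only (B, C) has each player best-responding; Nash payoffs (2, 2).
Player I's commitment gain: 7 − 2 = 5.

5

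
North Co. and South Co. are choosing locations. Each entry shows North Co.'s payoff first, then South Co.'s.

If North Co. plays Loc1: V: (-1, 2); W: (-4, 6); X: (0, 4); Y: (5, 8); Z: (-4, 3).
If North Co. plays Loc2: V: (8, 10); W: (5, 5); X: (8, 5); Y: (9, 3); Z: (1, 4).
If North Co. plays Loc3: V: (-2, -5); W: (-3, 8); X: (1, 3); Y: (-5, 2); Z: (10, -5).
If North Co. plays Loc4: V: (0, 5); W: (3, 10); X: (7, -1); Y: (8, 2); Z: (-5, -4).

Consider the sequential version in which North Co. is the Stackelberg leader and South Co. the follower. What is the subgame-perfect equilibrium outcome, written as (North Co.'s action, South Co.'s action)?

(Loc2, V)

Backward induction with North Co. moving first.
- Loc1 → South Co. plays Y (best of 2, 6, 4, 8, 3); North Co. gets 5.
- Loc2 → South Co. plays V (best of 10, 5, 5, 3, 4); North Co. gets 8.
- Loc3 → South Co. plays W (best of -5, 8, 3, 2, -5); North Co. gets -3.
- Loc4 → South Co. plays W (best of 5, 10, -1, 2, -4); North Co. gets 3.
North Co.'s induced payoffs are 5, 8, -3, 3, so North Co. commits to Loc2. Subgame-perfect outcome: (Loc2, V) with payoffs (8, 10).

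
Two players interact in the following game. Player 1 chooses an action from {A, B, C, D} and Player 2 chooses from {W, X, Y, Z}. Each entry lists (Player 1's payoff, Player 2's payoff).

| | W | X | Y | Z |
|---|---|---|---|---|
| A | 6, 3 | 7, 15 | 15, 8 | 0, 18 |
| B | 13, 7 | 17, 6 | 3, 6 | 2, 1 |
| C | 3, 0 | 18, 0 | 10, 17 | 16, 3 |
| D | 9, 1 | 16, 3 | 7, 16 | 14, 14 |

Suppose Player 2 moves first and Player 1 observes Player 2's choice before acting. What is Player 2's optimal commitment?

Y

Player 1 best-responds to each possible Player 2 move:
- W: BR = B, leader payoff 7.
- X: BR = C, leader payoff 0.
- Y: BR = A, leader payoff 8.
- Z: BR = C, leader payoff 3.
Player 2's induced payoffs are 7, 0, 8, 3, so Player 2 commits to Y. Subgame-perfect outcome: (A, Y) with payoffs (15, 8).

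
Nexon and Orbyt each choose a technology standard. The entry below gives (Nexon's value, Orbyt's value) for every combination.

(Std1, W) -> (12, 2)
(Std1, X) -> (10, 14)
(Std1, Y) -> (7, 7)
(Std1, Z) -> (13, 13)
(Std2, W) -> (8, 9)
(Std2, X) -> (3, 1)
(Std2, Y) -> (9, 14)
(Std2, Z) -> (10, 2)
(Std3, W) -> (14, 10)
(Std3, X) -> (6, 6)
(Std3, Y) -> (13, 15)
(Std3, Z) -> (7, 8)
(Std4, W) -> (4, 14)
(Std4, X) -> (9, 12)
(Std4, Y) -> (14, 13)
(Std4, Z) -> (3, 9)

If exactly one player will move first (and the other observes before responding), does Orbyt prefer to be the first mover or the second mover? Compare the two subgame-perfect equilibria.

If Nexon leads: Orbyt's best replies are Std1→X, Std2→Y, Std3→Y, Std4→W; Nexon's induced payoffs 10, 9, 13, 4; outcome (Std3, Y), payoffs (13, 15).
If Orbyt leads: Nexon's best replies are W→Std3, X→Std1, Y→Std4, Z→Std1; Orbyt's induced payoffs 10, 14, 13, 13; outcome (Std1, X), payoffs (10, 14).
Orbyt gets 14 moving first and 15 moving second, so Orbyt prefers to move second.

second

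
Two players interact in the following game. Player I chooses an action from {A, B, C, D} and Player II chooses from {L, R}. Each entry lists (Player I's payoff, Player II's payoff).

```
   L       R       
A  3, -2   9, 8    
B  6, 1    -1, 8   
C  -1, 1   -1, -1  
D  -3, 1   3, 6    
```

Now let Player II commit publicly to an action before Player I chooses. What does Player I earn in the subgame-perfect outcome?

9

Solve by backward induction (Player II leads).
- L: Player I compares 3, 6, -1, -3 and picks B; Player II would get 1.
- R: Player I compares 9, -1, -1, 3 and picks A; Player II would get 8.
Player II's induced payoffs are 1, 8, so Player II commits to R. Subgame-perfect outcome: (A, R) with payoffs (9, 8).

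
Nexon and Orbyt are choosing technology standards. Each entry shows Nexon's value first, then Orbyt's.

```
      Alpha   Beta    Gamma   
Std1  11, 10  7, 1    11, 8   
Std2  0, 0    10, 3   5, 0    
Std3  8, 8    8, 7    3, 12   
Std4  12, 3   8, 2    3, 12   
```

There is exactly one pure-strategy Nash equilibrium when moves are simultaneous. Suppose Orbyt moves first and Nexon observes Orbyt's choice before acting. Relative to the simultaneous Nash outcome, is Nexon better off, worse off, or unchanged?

Solve by backward induction (Orbyt leads).
- Alpha → Nexon plays Std4 (best of 11, 0, 8, 12); Orbyt gets 3.
- Beta → Nexon plays Std2 (best of 7, 10, 8, 8); Orbyt gets 3.
- Gamma → Nexon plays Std1 (best of 11, 5, 3, 3); Orbyt gets 8.
Maximizing over 3, 3, 8, Orbyt chooses Gamma. Subgame-perfect outcome: (Std1, Gamma) with payoffs (11, 8).
Now find the simultaneous Nash equilibrium.
Nexon's best replies: Alpha→Std4; Beta→Std2; Gamma→Std1.
Orbyt's best replies: Std1→Alpha; Std2→Beta; Std3→Gamma; Std4→Gamma.
Only (Std2, Beta) has each player best-responding; Nash payoffs (10, 3).
Nexon earns 11 sequentially versus 10 at the Nash outcome: better off.

better off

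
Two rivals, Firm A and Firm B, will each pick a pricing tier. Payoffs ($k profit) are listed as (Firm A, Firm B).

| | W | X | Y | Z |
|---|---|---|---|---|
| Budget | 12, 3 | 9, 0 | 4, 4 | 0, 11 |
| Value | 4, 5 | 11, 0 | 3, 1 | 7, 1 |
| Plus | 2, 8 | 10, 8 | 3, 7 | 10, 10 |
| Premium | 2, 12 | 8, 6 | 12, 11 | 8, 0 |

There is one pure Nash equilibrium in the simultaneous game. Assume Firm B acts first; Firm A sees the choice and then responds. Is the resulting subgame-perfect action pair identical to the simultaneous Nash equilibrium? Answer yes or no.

no

Work backward from Firm A's decision.
- W: BR = Budget, leader payoff 3.
- X: BR = Value, leader payoff 0.
- Y: BR = Premium, leader payoff 11.
- Z: BR = Plus, leader payoff 10.
Maximizing over 3, 0, 11, 10, Firm B chooses Y. Subgame-perfect outcome: (Premium, Y) with payoffs (12, 11).
Now find the simultaneous Nash equilibrium.
Firm A's best replies: W→Budget; X→Value; Y→Premium; Z→Plus.
Firm B's best replies: Budget→Z; Value→W; Plus→Z; Premium→W.
Only (Plus, Z) has each player best-responding; Nash payoffs (10, 10).
Sequential outcome (Premium, Y) differs from the Nash profile (Plus, Z).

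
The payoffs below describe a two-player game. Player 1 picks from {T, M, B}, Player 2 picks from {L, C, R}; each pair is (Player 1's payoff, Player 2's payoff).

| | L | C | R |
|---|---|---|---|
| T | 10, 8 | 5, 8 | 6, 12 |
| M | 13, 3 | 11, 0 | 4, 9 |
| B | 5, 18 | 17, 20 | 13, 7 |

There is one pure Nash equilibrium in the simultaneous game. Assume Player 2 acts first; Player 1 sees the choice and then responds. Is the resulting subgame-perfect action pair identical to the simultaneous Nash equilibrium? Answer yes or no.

yes

Solve by backward induction (Player 2 leads).
- L → Player 1 plays M (best of 10, 13, 5); Player 2 gets 3.
- C → Player 1 plays B (best of 5, 11, 17); Player 2 gets 20.
- R → Player 1 plays B (best of 6, 4, 13); Player 2 gets 7.
Among 3, 20, 7, the best is 20 at C. Subgame-perfect outcome: (B, C) with payoffs (17, 20).
Under simultaneous play:
Player 1's best replies: L→M; C→B; R→B.
Player 2's best replies: T→R; M→R; B→C.
The unique mutual best reply is (B, C), giving (17, 20).
Sequential outcome (B, C) coincides with the Nash profile (B, C).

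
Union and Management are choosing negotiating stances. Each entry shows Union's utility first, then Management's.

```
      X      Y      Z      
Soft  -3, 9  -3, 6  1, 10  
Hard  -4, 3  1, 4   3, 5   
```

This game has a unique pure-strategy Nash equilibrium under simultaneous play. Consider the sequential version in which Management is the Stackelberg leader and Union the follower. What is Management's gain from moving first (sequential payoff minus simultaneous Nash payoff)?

4

Backward induction with Management moving first.
- X: Union compares -3, -4 and picks Soft; Management would get 9.
- Y: Union compares -3, 1 and picks Hard; Management would get 4.
- Z: Union compares 1, 3 and picks Hard; Management would get 5.
Among 9, 4, 5, the best is 9 at X. Subgame-perfect outcome: (Soft, X) with payoffs (-3, 9).
Under simultaneous play:
Union's best replies: X→Soft; Y→Hard; Z→Hard.
Management's best replies: Soft→Z; Hard→Z.
The unique mutual best reply is (Hard, Z), giving (3, 5).
Management's commitment gain: 9 − 5 = 4.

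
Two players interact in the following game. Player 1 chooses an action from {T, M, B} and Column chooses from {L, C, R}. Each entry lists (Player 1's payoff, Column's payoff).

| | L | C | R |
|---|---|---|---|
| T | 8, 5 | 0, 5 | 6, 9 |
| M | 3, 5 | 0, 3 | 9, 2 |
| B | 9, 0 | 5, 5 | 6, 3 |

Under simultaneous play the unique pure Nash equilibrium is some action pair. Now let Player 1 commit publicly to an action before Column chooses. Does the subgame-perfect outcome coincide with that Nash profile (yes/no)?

no

Backward induction with Player 1 moving first.
- T: BR = R, leader payoff 6.
- M: BR = L, leader payoff 3.
- B: BR = C, leader payoff 5.
Maximizing over 6, 3, 5, Player 1 chooses T. Subgame-perfect outcome: (T, R) with payoffs (6, 9).
Under simultaneous play:
Player 1's best replies: L→B; C→B; R→M.
Column's best replies: T→R; M→L; B→C.
Only (B, C) has each player best-responding; Nash payoffs (5, 5).
Sequential outcome (T, R) differs from the Nash profile (B, C).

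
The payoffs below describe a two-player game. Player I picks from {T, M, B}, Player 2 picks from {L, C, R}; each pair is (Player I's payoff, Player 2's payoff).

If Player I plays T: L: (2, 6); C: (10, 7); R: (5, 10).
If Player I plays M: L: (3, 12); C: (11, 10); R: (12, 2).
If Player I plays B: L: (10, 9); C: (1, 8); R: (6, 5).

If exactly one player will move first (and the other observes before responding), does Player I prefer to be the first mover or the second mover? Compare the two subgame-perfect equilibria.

second

If Player I leads: Player 2's best replies are T→R, M→L, B→L; Player I's induced payoffs 5, 3, 10; outcome (B, L), payoffs (10, 9).
If Player 2 leads: Player I's best replies are L→B, C→M, R→M; Player 2's induced payoffs 9, 10, 2; outcome (M, C), payoffs (11, 10).
Player I gets 10 moving first and 11 moving second, so Player I prefers to move second.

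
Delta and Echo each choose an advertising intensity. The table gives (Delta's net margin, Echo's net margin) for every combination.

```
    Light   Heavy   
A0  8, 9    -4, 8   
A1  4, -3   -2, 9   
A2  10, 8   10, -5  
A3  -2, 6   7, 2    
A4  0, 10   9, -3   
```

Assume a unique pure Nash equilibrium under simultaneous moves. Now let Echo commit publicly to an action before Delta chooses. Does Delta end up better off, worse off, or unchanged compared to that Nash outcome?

Delta best-responds to each possible Echo move:
- Light: Delta compares 8, 4, 10, -2, 0 and picks A2; Echo would get 8.
- Heavy: Delta compares -4, -2, 10, 7, 9 and picks A2; Echo would get -5.
Among 8, -5, the best is 8 at Light. Subgame-perfect outcome: (A2, Light) with payoffs (10, 8).
For the simultaneous game, intersect best replies.
Delta's best replies: Light→A2; Heavy→A2.
Echo's best replies: A0→Light; A1→Heavy; A2→Light; A3→Light; A4→Light.
Only (A2, Light) has each player best-responding; Nash payoffs (10, 8).
Delta earns 10 sequentially versus 10 at the Nash outcome: unchanged.

unchanged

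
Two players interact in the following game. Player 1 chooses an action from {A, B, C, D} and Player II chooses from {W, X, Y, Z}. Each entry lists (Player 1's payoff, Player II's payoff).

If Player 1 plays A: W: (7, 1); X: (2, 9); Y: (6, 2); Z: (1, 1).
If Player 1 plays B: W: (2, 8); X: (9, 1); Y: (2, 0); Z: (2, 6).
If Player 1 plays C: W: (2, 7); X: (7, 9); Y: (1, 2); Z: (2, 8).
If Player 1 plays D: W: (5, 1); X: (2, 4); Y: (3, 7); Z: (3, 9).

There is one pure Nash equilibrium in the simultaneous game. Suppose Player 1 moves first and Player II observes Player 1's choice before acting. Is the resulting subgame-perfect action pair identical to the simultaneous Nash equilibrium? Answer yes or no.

no

Player II best-responds to each possible Player 1 move:
- A: BR = X, leader payoff 2.
- B: BR = W, leader payoff 2.
- C: BR = X, leader payoff 7.
- D: BR = Z, leader payoff 3.
Player 1's induced payoffs are 2, 2, 7, 3, so Player 1 commits to C. Subgame-perfect outcome: (C, X) with payoffs (7, 9).
For the simultaneous game, intersect best replies.
Player 1's best replies: W→A; X→B; Y→A; Z→D.
Player II's best replies: A→X; B→W; C→X; D→Z.
The unique mutual best reply is (D, Z), giving (3, 9).
Sequential outcome (C, X) differs from the Nash profile (D, Z).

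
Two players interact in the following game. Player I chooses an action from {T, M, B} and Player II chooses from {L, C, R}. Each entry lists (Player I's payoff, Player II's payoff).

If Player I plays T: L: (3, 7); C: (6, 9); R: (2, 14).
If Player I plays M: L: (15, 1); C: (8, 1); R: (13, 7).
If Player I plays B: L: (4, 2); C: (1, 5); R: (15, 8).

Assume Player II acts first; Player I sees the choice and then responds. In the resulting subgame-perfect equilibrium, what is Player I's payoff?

15

Backward induction with Player II moving first.
- L → Player I plays M (best of 3, 15, 4); Player II gets 1.
- C → Player I plays M (best of 6, 8, 1); Player II gets 1.
- R → Player I plays B (best of 2, 13, 15); Player II gets 8.
Maximizing over 1, 1, 8, Player II chooses R. Subgame-perfect outcome: (B, R) with payoffs (15, 8).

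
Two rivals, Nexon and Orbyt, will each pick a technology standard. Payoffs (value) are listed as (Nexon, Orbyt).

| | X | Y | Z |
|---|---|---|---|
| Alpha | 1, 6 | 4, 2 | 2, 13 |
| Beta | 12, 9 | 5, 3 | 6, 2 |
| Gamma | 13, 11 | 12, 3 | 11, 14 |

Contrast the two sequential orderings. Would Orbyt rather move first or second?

If Nexon leads: Orbyt's best replies are Alpha→Z, Beta→X, Gamma→Z; Nexon's induced payoffs 2, 12, 11; outcome (Beta, X), payoffs (12, 9).
If Orbyt leads: Nexon's best replies are X→Gamma, Y→Gamma, Z→Gamma; Orbyt's induced payoffs 11, 3, 14; outcome (Gamma, Z), payoffs (11, 14).
Orbyt gets 14 moving first and 9 moving second, so Orbyt prefers to move first.

first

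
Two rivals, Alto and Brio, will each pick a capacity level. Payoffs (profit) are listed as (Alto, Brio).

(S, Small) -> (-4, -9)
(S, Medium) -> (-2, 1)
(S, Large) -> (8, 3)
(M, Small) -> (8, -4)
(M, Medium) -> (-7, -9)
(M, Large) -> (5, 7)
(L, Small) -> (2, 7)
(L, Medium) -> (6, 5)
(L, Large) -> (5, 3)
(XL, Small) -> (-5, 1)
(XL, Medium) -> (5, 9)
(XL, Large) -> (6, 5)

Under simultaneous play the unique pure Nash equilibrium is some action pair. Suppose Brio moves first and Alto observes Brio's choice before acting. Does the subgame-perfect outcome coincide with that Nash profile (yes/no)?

no

Backward induction with Brio moving first.
- Small → Alto plays M (best of -4, 8, 2, -5); Brio gets -4.
- Medium → Alto plays L (best of -2, -7, 6, 5); Brio gets 5.
- Large → Alto plays S (best of 8, 5, 5, 6); Brio gets 3.
Among -4, 5, 3, the best is 5 at Medium. Subgame-perfect outcome: (L, Medium) with payoffs (6, 5).
Now find the simultaneous Nash equilibrium.
Alto's best replies: Small→M; Medium→L; Large→S.
Brio's best replies: S→Large; M→Large; L→Small; XL→Medium.
The unique mutual best reply is (S, Large), giving (8, 3).
Sequential outcome (L, Medium) differs from the Nash profile (S, Large).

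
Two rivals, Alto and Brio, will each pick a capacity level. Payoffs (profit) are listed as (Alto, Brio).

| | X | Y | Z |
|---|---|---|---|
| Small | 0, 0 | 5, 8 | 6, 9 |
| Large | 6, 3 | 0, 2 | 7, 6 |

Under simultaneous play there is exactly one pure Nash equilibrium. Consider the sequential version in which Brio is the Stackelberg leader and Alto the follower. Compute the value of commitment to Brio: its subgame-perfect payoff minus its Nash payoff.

2

Work backward from Alto's decision.
- X → Alto plays Large (best of 0, 6); Brio gets 3.
- Y → Alto plays Small (best of 5, 0); Brio gets 8.
- Z → Alto plays Large (best of 6, 7); Brio gets 6.
Brio's induced payoffs are 3, 8, 6, so Brio commits to Y. Subgame-perfect outcome: (Small, Y) with payoffs (5, 8).
Under simultaneous play:
Alto's best replies: X→Large; Y→Small; Z→Large.
Brio's best replies: Small→Z; Large→Z.
The unique mutual best reply is (Large, Z), giving (7, 6).
Brio's commitment gain: 8 − 6 = 2.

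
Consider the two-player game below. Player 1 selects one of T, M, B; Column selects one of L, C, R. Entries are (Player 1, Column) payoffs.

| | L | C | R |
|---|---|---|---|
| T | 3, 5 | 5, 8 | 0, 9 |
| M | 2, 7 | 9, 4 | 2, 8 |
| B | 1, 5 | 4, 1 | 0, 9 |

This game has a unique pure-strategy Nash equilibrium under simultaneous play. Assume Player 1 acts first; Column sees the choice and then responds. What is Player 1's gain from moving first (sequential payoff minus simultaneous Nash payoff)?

Column best-responds to each possible Player 1 move:
- T: Column compares 5, 8, 9 and picks R; Player 1 would get 0.
- M: Column compares 7, 4, 8 and picks R; Player 1 would get 2.
- B: Column compares 5, 1, 9 and picks R; Player 1 would get 0.
Player 1's induced payoffs are 0, 2, 0, so Player 1 commits to M. Subgame-perfect outcome: (M, R) with payoffs (2, 8).
Under simultaneous play:
Player 1's best replies: L→T; C→M; R→M.
Column's best replies: T→R; M→R; B→R.
Only (M, R) has each player best-responding; Nash payoffs (2, 8).
Player 1's commitment gain: 2 − 2 = 0.

0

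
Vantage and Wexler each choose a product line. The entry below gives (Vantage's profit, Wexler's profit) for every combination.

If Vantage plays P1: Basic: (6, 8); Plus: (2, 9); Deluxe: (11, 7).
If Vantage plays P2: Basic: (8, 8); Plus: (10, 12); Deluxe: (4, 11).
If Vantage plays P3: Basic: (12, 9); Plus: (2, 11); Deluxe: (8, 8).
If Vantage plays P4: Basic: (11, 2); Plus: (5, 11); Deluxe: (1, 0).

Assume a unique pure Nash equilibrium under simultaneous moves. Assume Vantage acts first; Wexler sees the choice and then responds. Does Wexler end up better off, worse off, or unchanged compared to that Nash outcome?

unchanged

Solve by backward induction (Vantage leads).
- P1 → Wexler plays Plus (best of 8, 9, 7); Vantage gets 2.
- P2 → Wexler plays Plus (best of 8, 12, 11); Vantage gets 10.
- P3 → Wexler plays Plus (best of 9, 11, 8); Vantage gets 2.
- P4 → Wexler plays Plus (best of 2, 11, 0); Vantage gets 5.
Among 2, 10, 2, 5, the best is 10 at P2. Subgame-perfect outcome: (P2, Plus) with payoffs (10, 12).
For the simultaneous game, intersect best replies.
Vantage's best replies: Basic→P3; Plus→P2; Deluxe→P1.
Wexler's best replies: P1→Plus; P2→Plus; P3→Plus; P4→Plus.
The unique mutual best reply is (P2, Plus), giving (10, 12).
Wexler earns 12 sequentially versus 12 at the Nash outcome: unchanged.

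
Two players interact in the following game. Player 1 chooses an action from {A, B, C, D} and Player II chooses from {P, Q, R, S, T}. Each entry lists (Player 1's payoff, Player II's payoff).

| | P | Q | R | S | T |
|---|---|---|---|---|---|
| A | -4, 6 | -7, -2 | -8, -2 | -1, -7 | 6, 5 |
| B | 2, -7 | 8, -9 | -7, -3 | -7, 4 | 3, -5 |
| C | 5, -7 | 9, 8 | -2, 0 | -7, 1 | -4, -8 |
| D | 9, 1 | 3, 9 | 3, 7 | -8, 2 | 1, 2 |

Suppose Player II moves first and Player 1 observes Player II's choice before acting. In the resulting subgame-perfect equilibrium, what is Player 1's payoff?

9

Solve by backward induction (Player II leads).
- P → Player 1 plays D (best of -4, 2, 5, 9); Player II gets 1.
- Q → Player 1 plays C (best of -7, 8, 9, 3); Player II gets 8.
- R → Player 1 plays D (best of -8, -7, -2, 3); Player II gets 7.
- S → Player 1 plays A (best of -1, -7, -7, -8); Player II gets -7.
- T → Player 1 plays A (best of 6, 3, -4, 1); Player II gets 5.
Among 1, 8, 7, -7, 5, the best is 8 at Q. Subgame-perfect outcome: (C, Q) with payoffs (9, 8).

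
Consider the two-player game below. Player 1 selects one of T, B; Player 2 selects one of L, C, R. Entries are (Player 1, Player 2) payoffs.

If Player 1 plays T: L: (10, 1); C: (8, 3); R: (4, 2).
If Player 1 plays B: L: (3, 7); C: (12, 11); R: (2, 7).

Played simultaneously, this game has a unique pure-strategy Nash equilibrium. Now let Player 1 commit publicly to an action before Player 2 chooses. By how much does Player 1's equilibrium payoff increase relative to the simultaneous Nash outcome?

0

Solve by backward induction (Player 1 leads).
- T: BR = C, leader payoff 8.
- B: BR = C, leader payoff 12.
Maximizing over 8, 12, Player 1 chooses B. Subgame-perfect outcome: (B, C) with payoffs (12, 11).
Now find the simultaneous Nash equilibrium.
Player 1's best replies: L→T; C→B; R→T.
Player 2's best replies: T→C; B→C.
Only (B, C) has each player best-responding; Nash payoffs (12, 11).
Player 1's commitment gain: 12 − 12 = 0.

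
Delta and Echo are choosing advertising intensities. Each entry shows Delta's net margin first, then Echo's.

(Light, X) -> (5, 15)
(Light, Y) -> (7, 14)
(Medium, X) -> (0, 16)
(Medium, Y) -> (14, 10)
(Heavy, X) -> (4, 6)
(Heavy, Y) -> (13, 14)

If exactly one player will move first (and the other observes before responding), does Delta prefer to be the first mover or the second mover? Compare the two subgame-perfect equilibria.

If Delta leads: Echo's best replies are Light→X, Medium→X, Heavy→Y; Delta's induced payoffs 5, 0, 13; outcome (Heavy, Y), payoffs (13, 14).
If Echo leads: Delta's best replies are X→Light, Y→Medium; Echo's induced payoffs 15, 10; outcome (Light, X), payoffs (5, 15).
Delta gets 13 moving first and 5 moving second, so Delta prefers to move first.

first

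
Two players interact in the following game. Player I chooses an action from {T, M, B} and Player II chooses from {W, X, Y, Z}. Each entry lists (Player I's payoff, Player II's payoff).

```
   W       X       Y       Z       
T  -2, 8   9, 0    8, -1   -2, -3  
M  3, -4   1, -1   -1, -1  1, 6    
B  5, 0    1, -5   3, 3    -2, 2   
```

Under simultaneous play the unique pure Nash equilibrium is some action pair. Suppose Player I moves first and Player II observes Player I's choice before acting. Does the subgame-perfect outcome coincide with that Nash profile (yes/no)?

no

Player II best-responds to each possible Player I move:
- T: Player II compares 8, 0, -1, -3 and picks W; Player I would get -2.
- M: Player II compares -4, -1, -1, 6 and picks Z; Player I would get 1.
- B: Player II compares 0, -5, 3, 2 and picks Y; Player I would get 3.
Maximizing over -2, 1, 3, Player I chooses B. Subgame-perfect outcome: (B, Y) with payoffs (3, 3).
Under simultaneous play:
Player I's best replies: W→B; X→T; Y→T; Z→M.
Player II's best replies: T→W; M→Z; B→Y.
The unique mutual best reply is (M, Z), giving (1, 6).
Sequential outcome (B, Y) differs from the Nash profile (M, Z).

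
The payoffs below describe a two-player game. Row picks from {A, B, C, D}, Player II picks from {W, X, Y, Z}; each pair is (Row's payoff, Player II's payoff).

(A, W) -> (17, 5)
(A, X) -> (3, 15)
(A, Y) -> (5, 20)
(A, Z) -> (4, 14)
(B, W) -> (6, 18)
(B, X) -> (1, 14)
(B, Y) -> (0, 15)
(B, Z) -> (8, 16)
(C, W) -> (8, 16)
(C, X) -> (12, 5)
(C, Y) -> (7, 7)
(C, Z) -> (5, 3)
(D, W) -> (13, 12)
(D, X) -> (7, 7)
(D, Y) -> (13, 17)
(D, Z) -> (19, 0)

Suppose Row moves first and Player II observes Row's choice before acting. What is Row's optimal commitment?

D

Player II best-responds to each possible Row move:
- A: BR = Y, leader payoff 5.
- B: BR = W, leader payoff 6.
- C: BR = W, leader payoff 8.
- D: BR = Y, leader payoff 13.
Row's induced payoffs are 5, 6, 8, 13, so Row commits to D. Subgame-perfect outcome: (D, Y) with payoffs (13, 17).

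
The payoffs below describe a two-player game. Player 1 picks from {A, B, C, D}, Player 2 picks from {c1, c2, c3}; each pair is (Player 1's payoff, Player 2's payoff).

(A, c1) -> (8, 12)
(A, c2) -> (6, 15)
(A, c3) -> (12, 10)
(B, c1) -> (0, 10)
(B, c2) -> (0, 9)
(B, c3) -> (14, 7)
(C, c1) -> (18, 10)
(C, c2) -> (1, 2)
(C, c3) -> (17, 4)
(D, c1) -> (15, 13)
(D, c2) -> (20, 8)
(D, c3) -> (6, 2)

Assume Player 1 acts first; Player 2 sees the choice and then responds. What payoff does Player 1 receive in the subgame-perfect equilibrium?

18

Player 2 best-responds to each possible Player 1 move:
- A: BR = c2, leader payoff 6.
- B: BR = c1, leader payoff 0.
- C: BR = c1, leader payoff 18.
- D: BR = c1, leader payoff 15.
Maximizing over 6, 0, 18, 15, Player 1 chooses C. Subgame-perfect outcome: (C, c1) with payoffs (18, 10).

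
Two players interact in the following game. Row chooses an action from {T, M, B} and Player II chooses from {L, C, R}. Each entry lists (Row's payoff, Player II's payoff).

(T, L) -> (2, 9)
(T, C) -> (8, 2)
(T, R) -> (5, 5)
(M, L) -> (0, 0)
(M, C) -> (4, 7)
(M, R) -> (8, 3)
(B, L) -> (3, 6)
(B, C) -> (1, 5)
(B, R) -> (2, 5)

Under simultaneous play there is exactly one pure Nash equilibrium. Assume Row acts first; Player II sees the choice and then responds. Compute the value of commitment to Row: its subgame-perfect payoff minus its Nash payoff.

Backward induction with Row moving first.
- T: BR = L, leader payoff 2.
- M: BR = C, leader payoff 4.
- B: BR = L, leader payoff 3.
Maximizing over 2, 4, 3, Row chooses M. Subgame-perfect outcome: (M, C) with payoffs (4, 7).
Under simultaneous play:
Row's best replies: L→B; C→T; R→M.
Player II's best replies: T→L; M→C; B→L.
Only (B, L) has each player best-responding; Nash payoffs (3, 6).
Row's commitment gain: 4 − 3 = 1.

1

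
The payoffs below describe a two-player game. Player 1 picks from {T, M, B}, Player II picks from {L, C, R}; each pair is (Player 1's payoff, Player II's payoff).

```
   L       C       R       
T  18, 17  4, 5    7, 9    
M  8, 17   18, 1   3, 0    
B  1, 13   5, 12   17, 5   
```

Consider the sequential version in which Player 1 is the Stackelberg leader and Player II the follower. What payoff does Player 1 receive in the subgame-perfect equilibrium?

Backward induction with Player 1 moving first.
- T → Player II plays L (best of 17, 5, 9); Player 1 gets 18.
- M → Player II plays L (best of 17, 1, 0); Player 1 gets 8.
- B → Player II plays L (best of 13, 12, 5); Player 1 gets 1.
Among 18, 8, 1, the best is 18 at T. Subgame-perfect outcome: (T, L) with payoffs (18, 17).

18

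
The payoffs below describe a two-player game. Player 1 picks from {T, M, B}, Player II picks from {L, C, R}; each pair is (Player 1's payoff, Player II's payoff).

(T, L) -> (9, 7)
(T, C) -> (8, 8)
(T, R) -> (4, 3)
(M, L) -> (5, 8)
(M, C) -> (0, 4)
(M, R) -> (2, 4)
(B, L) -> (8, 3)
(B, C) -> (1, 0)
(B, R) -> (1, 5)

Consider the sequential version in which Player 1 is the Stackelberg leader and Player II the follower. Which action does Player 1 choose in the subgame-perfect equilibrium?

Player II best-responds to each possible Player 1 move:
- T: Player II compares 7, 8, 3 and picks C; Player 1 would get 8.
- M: Player II compares 8, 4, 4 and picks L; Player 1 would get 5.
- B: Player II compares 3, 0, 5 and picks R; Player 1 would get 1.
Among 8, 5, 1, the best is 8 at T. Subgame-perfect outcome: (T, C) with payoffs (8, 8).

T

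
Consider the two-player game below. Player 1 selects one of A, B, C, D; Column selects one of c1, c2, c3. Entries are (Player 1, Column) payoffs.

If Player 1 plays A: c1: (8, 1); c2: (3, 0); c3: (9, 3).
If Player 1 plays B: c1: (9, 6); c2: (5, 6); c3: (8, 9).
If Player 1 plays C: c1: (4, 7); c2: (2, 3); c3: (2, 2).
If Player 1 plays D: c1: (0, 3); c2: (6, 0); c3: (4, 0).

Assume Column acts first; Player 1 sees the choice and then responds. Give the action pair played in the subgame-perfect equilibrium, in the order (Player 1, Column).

Work backward from Player 1's decision.
- c1: Player 1 compares 8, 9, 4, 0 and picks B; Column would get 6.
- c2: Player 1 compares 3, 5, 2, 6 and picks D; Column would get 0.
- c3: Player 1 compares 9, 8, 2, 4 and picks A; Column would get 3.
Column's induced payoffs are 6, 0, 3, so Column commits to c1. Subgame-perfect outcome: (B, c1) with payoffs (9, 6).

(B, c1)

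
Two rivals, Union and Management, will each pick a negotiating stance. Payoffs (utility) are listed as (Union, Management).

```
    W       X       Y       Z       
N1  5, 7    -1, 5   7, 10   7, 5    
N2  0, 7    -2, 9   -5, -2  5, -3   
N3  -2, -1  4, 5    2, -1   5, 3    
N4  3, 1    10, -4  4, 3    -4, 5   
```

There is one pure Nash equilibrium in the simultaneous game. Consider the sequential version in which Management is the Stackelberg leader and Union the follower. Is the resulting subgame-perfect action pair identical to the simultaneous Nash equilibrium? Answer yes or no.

yes

Work backward from Union's decision.
- W: BR = N1, leader payoff 7.
- X: BR = N4, leader payoff -4.
- Y: BR = N1, leader payoff 10.
- Z: BR = N1, leader payoff 5.
Among 7, -4, 10, 5, the best is 10 at Y. Subgame-perfect outcome: (N1, Y) with payoffs (7, 10).
Under simultaneous play:
Union's best replies: W→N1; X→N4; Y→N1; Z→N1.
Management's best replies: N1→Y; N2→X; N3→X; N4→Z.
The unique mutual best reply is (N1, Y), giving (7, 10).
Sequential outcome (N1, Y) coincides with the Nash profile (N1, Y).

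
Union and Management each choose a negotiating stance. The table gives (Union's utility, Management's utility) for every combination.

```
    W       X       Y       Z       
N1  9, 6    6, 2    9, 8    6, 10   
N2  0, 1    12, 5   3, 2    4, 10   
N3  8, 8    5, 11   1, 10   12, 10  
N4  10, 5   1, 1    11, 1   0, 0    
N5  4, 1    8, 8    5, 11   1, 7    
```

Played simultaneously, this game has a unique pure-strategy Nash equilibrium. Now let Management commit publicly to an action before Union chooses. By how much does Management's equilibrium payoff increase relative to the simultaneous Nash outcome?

5

Solve by backward induction (Management leads).
- W: Union compares 9, 0, 8, 10, 4 and picks N4; Management would get 5.
- X: Union compares 6, 12, 5, 1, 8 and picks N2; Management would get 5.
- Y: Union compares 9, 3, 1, 11, 5 and picks N4; Management would get 1.
- Z: Union compares 6, 4, 12, 0, 1 and picks N3; Management would get 10.
Maximizing over 5, 5, 1, 10, Management chooses Z. Subgame-perfect outcome: (N3, Z) with payoffs (12, 10).
Now find the simultaneous Nash equilibrium.
Union's best replies: W→N4; X→N2; Y→N4; Z→N3.
Management's best replies: N1→Z; N2→Z; N3→X; N4→W; N5→Y.
Only (N4, W) has each player best-responding; Nash payoffs (10, 5).
Management's commitment gain: 10 − 5 = 5.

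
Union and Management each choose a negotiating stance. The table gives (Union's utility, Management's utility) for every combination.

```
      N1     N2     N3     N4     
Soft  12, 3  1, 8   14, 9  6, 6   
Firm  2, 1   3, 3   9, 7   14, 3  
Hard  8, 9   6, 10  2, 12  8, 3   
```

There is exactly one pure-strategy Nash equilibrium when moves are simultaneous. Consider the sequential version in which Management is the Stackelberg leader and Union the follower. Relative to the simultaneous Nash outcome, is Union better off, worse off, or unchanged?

Union best-responds to each possible Management move:
- N1: Union compares 12, 2, 8 and picks Soft; Management would get 3.
- N2: Union compares 1, 3, 6 and picks Hard; Management would get 10.
- N3: Union compares 14, 9, 2 and picks Soft; Management would get 9.
- N4: Union compares 6, 14, 8 and picks Firm; Management would get 3.
Maximizing over 3, 10, 9, 3, Management chooses N2. Subgame-perfect outcome: (Hard, N2) with payoffs (6, 10).
For the simultaneous game, intersect best replies.
Union's best replies: N1→Soft; N2→Hard; N3→Soft; N4→Firm.
Management's best replies: Soft→N3; Firm→N3; Hard→N3.
The unique mutual best reply is (Soft, N3), giving (14, 9).
Union earns 6 sequentially versus 14 at the Nash outcome: worse off.

worse off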